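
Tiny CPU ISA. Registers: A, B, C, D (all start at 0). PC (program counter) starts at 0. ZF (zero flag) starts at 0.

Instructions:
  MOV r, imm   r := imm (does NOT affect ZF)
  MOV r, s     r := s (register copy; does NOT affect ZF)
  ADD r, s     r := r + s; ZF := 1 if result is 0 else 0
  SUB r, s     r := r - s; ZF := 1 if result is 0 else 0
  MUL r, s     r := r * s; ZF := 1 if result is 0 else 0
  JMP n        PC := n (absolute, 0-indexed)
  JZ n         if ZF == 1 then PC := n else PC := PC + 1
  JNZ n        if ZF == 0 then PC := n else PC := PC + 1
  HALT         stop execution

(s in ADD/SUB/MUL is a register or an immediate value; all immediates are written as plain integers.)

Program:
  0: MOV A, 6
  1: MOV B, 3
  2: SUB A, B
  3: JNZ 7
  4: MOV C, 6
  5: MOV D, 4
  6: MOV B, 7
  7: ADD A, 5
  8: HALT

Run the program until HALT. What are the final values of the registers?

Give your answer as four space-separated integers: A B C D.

Step 1: PC=0 exec 'MOV A, 6'. After: A=6 B=0 C=0 D=0 ZF=0 PC=1
Step 2: PC=1 exec 'MOV B, 3'. After: A=6 B=3 C=0 D=0 ZF=0 PC=2
Step 3: PC=2 exec 'SUB A, B'. After: A=3 B=3 C=0 D=0 ZF=0 PC=3
Step 4: PC=3 exec 'JNZ 7'. After: A=3 B=3 C=0 D=0 ZF=0 PC=7
Step 5: PC=7 exec 'ADD A, 5'. After: A=8 B=3 C=0 D=0 ZF=0 PC=8
Step 6: PC=8 exec 'HALT'. After: A=8 B=3 C=0 D=0 ZF=0 PC=8 HALTED

Answer: 8 3 0 0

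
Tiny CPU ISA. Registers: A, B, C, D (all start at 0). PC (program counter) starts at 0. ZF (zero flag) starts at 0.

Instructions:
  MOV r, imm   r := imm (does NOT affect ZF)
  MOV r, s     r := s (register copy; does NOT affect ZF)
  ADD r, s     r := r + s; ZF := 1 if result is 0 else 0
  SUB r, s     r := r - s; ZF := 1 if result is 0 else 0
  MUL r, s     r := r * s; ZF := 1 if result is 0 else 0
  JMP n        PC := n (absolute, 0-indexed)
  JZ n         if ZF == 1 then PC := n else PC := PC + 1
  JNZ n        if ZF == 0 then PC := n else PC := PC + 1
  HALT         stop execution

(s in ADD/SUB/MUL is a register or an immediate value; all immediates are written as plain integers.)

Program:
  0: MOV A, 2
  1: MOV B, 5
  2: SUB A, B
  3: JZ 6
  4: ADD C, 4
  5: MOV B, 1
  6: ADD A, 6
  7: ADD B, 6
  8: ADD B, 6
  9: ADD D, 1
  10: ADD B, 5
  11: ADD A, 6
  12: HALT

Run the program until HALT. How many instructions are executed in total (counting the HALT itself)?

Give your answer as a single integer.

Step 1: PC=0 exec 'MOV A, 2'. After: A=2 B=0 C=0 D=0 ZF=0 PC=1
Step 2: PC=1 exec 'MOV B, 5'. After: A=2 B=5 C=0 D=0 ZF=0 PC=2
Step 3: PC=2 exec 'SUB A, B'. After: A=-3 B=5 C=0 D=0 ZF=0 PC=3
Step 4: PC=3 exec 'JZ 6'. After: A=-3 B=5 C=0 D=0 ZF=0 PC=4
Step 5: PC=4 exec 'ADD C, 4'. After: A=-3 B=5 C=4 D=0 ZF=0 PC=5
Step 6: PC=5 exec 'MOV B, 1'. After: A=-3 B=1 C=4 D=0 ZF=0 PC=6
Step 7: PC=6 exec 'ADD A, 6'. After: A=3 B=1 C=4 D=0 ZF=0 PC=7
Step 8: PC=7 exec 'ADD B, 6'. After: A=3 B=7 C=4 D=0 ZF=0 PC=8
Step 9: PC=8 exec 'ADD B, 6'. After: A=3 B=13 C=4 D=0 ZF=0 PC=9
Step 10: PC=9 exec 'ADD D, 1'. After: A=3 B=13 C=4 D=1 ZF=0 PC=10
Step 11: PC=10 exec 'ADD B, 5'. After: A=3 B=18 C=4 D=1 ZF=0 PC=11
Step 12: PC=11 exec 'ADD A, 6'. After: A=9 B=18 C=4 D=1 ZF=0 PC=12
Step 13: PC=12 exec 'HALT'. After: A=9 B=18 C=4 D=1 ZF=0 PC=12 HALTED
Total instructions executed: 13

Answer: 13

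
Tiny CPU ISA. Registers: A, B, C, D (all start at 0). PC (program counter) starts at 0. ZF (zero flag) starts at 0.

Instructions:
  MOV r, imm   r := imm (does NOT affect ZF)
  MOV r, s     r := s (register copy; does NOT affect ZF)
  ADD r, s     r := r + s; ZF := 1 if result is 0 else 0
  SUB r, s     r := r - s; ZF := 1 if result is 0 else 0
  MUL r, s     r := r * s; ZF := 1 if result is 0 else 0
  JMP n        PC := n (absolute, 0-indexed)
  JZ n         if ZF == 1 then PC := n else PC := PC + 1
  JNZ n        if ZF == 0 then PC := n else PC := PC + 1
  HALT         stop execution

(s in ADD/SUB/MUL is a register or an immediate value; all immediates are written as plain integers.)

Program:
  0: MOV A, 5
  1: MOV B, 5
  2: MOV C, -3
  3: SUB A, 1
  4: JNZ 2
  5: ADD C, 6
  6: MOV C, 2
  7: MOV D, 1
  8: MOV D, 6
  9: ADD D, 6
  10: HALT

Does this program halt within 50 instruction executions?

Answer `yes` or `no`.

Answer: yes

Derivation:
Step 1: PC=0 exec 'MOV A, 5'. After: A=5 B=0 C=0 D=0 ZF=0 PC=1
Step 2: PC=1 exec 'MOV B, 5'. After: A=5 B=5 C=0 D=0 ZF=0 PC=2
Step 3: PC=2 exec 'MOV C, -3'. After: A=5 B=5 C=-3 D=0 ZF=0 PC=3
Step 4: PC=3 exec 'SUB A, 1'. After: A=4 B=5 C=-3 D=0 ZF=0 PC=4
Step 5: PC=4 exec 'JNZ 2'. After: A=4 B=5 C=-3 D=0 ZF=0 PC=2
Step 6: PC=2 exec 'MOV C, -3'. After: A=4 B=5 C=-3 D=0 ZF=0 PC=3
Step 7: PC=3 exec 'SUB A, 1'. After: A=3 B=5 C=-3 D=0 ZF=0 PC=4
Step 8: PC=4 exec 'JNZ 2'. After: A=3 B=5 C=-3 D=0 ZF=0 PC=2
Step 9: PC=2 exec 'MOV C, -3'. After: A=3 B=5 C=-3 D=0 ZF=0 PC=3
Step 10: PC=3 exec 'SUB A, 1'. After: A=2 B=5 C=-3 D=0 ZF=0 PC=4
Step 11: PC=4 exec 'JNZ 2'. After: A=2 B=5 C=-3 D=0 ZF=0 PC=2
Step 12: PC=2 exec 'MOV C, -3'. After: A=2 B=5 C=-3 D=0 ZF=0 PC=3
Step 13: PC=3 exec 'SUB A, 1'. After: A=1 B=5 C=-3 D=0 ZF=0 PC=4
Step 14: PC=4 exec 'JNZ 2'. After: A=1 B=5 C=-3 D=0 ZF=0 PC=2
Step 15: PC=2 exec 'MOV C, -3'. After: A=1 B=5 C=-3 D=0 ZF=0 PC=3
Step 16: PC=3 exec 'SUB A, 1'. After: A=0 B=5 C=-3 D=0 ZF=1 PC=4
Step 17: PC=4 exec 'JNZ 2'. After: A=0 B=5 C=-3 D=0 ZF=1 PC=5
Step 18: PC=5 exec 'ADD C, 6'. After: A=0 B=5 C=3 D=0 ZF=0 PC=6
Step 19: PC=6 exec 'MOV C, 2'. After: A=0 B=5 C=2 D=0 ZF=0 PC=7
Step 20: PC=7 exec 'MOV D, 1'. After: A=0 B=5 C=2 D=1 ZF=0 PC=8
Step 21: PC=8 exec 'MOV D, 6'. After: A=0 B=5 C=2 D=6 ZF=0 PC=9
Step 22: PC=9 exec 'ADD D, 6'. After: A=0 B=5 C=2 D=12 ZF=0 PC=10
Step 23: PC=10 exec 'HALT'. After: A=0 B=5 C=2 D=12 ZF=0 PC=10 HALTED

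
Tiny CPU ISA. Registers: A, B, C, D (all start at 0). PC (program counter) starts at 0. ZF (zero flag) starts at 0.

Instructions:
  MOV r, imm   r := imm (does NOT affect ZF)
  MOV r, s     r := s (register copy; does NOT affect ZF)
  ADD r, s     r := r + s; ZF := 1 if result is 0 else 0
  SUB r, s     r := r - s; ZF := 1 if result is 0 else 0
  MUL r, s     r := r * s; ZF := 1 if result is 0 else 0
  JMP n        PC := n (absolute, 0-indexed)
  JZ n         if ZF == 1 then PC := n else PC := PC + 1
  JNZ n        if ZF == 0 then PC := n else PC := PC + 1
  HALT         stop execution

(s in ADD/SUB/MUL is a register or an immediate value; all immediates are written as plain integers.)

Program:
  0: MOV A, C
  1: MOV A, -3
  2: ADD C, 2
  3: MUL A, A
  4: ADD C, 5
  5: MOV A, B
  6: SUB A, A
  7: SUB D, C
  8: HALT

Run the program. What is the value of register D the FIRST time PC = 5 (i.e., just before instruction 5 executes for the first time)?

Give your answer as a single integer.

Step 1: PC=0 exec 'MOV A, C'. After: A=0 B=0 C=0 D=0 ZF=0 PC=1
Step 2: PC=1 exec 'MOV A, -3'. After: A=-3 B=0 C=0 D=0 ZF=0 PC=2
Step 3: PC=2 exec 'ADD C, 2'. After: A=-3 B=0 C=2 D=0 ZF=0 PC=3
Step 4: PC=3 exec 'MUL A, A'. After: A=9 B=0 C=2 D=0 ZF=0 PC=4
Step 5: PC=4 exec 'ADD C, 5'. After: A=9 B=0 C=7 D=0 ZF=0 PC=5
First time PC=5: D=0

0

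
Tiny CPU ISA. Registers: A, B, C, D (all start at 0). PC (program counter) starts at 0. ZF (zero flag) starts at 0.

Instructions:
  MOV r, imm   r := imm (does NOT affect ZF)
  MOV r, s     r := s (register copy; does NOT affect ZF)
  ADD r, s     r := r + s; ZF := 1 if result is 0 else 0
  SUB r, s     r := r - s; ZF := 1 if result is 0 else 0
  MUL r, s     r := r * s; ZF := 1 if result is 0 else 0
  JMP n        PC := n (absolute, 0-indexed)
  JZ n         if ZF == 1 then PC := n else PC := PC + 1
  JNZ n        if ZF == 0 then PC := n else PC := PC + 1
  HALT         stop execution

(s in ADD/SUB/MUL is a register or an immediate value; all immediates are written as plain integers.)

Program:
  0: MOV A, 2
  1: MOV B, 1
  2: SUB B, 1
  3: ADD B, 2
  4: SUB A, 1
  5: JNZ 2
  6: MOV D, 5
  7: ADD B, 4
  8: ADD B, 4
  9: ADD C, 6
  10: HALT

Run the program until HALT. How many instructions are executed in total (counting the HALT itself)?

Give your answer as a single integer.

Step 1: PC=0 exec 'MOV A, 2'. After: A=2 B=0 C=0 D=0 ZF=0 PC=1
Step 2: PC=1 exec 'MOV B, 1'. After: A=2 B=1 C=0 D=0 ZF=0 PC=2
Step 3: PC=2 exec 'SUB B, 1'. After: A=2 B=0 C=0 D=0 ZF=1 PC=3
Step 4: PC=3 exec 'ADD B, 2'. After: A=2 B=2 C=0 D=0 ZF=0 PC=4
Step 5: PC=4 exec 'SUB A, 1'. After: A=1 B=2 C=0 D=0 ZF=0 PC=5
Step 6: PC=5 exec 'JNZ 2'. After: A=1 B=2 C=0 D=0 ZF=0 PC=2
Step 7: PC=2 exec 'SUB B, 1'. After: A=1 B=1 C=0 D=0 ZF=0 PC=3
Step 8: PC=3 exec 'ADD B, 2'. After: A=1 B=3 C=0 D=0 ZF=0 PC=4
Step 9: PC=4 exec 'SUB A, 1'. After: A=0 B=3 C=0 D=0 ZF=1 PC=5
Step 10: PC=5 exec 'JNZ 2'. After: A=0 B=3 C=0 D=0 ZF=1 PC=6
Step 11: PC=6 exec 'MOV D, 5'. After: A=0 B=3 C=0 D=5 ZF=1 PC=7
Step 12: PC=7 exec 'ADD B, 4'. After: A=0 B=7 C=0 D=5 ZF=0 PC=8
Step 13: PC=8 exec 'ADD B, 4'. After: A=0 B=11 C=0 D=5 ZF=0 PC=9
Step 14: PC=9 exec 'ADD C, 6'. After: A=0 B=11 C=6 D=5 ZF=0 PC=10
Step 15: PC=10 exec 'HALT'. After: A=0 B=11 C=6 D=5 ZF=0 PC=10 HALTED
Total instructions executed: 15

Answer: 15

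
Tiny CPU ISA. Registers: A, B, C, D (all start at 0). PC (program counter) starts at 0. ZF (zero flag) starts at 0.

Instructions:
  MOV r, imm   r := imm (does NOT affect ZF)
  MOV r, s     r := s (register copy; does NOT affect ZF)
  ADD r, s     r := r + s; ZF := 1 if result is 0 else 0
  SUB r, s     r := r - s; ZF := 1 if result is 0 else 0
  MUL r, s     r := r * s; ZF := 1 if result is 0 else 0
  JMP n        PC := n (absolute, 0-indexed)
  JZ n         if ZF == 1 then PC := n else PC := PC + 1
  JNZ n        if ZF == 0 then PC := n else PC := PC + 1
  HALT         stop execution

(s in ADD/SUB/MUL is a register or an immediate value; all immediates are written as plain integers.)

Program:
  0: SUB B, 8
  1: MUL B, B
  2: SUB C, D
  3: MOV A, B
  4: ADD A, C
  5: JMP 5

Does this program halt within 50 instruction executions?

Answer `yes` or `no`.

Answer: no

Derivation:
Step 1: PC=0 exec 'SUB B, 8'. After: A=0 B=-8 C=0 D=0 ZF=0 PC=1
Step 2: PC=1 exec 'MUL B, B'. After: A=0 B=64 C=0 D=0 ZF=0 PC=2
Step 3: PC=2 exec 'SUB C, D'. After: A=0 B=64 C=0 D=0 ZF=1 PC=3
Step 4: PC=3 exec 'MOV A, B'. After: A=64 B=64 C=0 D=0 ZF=1 PC=4
Step 5: PC=4 exec 'ADD A, C'. After: A=64 B=64 C=0 D=0 ZF=0 PC=5
Step 6: PC=5 exec 'JMP 5'. After: A=64 B=64 C=0 D=0 ZF=0 PC=5
State after step 6 equals state after step 5: the program is in a cycle of length 1 and will never halt.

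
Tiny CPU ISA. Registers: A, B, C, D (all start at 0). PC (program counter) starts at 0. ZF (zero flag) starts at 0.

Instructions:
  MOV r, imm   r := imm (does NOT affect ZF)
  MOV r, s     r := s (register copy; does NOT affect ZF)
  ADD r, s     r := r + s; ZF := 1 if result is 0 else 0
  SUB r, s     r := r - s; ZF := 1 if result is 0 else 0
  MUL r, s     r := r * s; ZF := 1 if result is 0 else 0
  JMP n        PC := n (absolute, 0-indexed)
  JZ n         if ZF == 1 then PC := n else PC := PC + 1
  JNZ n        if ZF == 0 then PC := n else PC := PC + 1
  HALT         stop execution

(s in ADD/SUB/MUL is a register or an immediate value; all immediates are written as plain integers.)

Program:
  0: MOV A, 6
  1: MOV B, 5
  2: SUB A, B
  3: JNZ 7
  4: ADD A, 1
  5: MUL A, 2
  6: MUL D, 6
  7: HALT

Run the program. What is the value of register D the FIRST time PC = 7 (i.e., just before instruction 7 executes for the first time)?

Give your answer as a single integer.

Step 1: PC=0 exec 'MOV A, 6'. After: A=6 B=0 C=0 D=0 ZF=0 PC=1
Step 2: PC=1 exec 'MOV B, 5'. After: A=6 B=5 C=0 D=0 ZF=0 PC=2
Step 3: PC=2 exec 'SUB A, B'. After: A=1 B=5 C=0 D=0 ZF=0 PC=3
Step 4: PC=3 exec 'JNZ 7'. After: A=1 B=5 C=0 D=0 ZF=0 PC=7
First time PC=7: D=0

0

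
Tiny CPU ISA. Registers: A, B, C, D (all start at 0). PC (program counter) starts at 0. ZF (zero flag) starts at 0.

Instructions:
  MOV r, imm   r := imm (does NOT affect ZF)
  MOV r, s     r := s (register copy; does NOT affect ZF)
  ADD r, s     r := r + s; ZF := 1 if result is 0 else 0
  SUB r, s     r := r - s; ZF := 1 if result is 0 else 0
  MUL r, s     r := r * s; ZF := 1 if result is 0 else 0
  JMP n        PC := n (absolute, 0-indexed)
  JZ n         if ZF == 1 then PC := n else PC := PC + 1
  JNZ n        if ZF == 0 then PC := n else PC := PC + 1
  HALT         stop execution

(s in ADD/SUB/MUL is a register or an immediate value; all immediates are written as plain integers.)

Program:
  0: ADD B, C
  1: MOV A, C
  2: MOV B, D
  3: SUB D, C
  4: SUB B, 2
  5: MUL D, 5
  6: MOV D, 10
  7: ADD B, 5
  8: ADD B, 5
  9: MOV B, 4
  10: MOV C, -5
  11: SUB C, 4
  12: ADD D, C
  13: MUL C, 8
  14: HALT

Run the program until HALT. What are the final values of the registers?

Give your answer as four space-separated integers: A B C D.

Step 1: PC=0 exec 'ADD B, C'. After: A=0 B=0 C=0 D=0 ZF=1 PC=1
Step 2: PC=1 exec 'MOV A, C'. After: A=0 B=0 C=0 D=0 ZF=1 PC=2
Step 3: PC=2 exec 'MOV B, D'. After: A=0 B=0 C=0 D=0 ZF=1 PC=3
Step 4: PC=3 exec 'SUB D, C'. After: A=0 B=0 C=0 D=0 ZF=1 PC=4
Step 5: PC=4 exec 'SUB B, 2'. After: A=0 B=-2 C=0 D=0 ZF=0 PC=5
Step 6: PC=5 exec 'MUL D, 5'. After: A=0 B=-2 C=0 D=0 ZF=1 PC=6
Step 7: PC=6 exec 'MOV D, 10'. After: A=0 B=-2 C=0 D=10 ZF=1 PC=7
Step 8: PC=7 exec 'ADD B, 5'. After: A=0 B=3 C=0 D=10 ZF=0 PC=8
Step 9: PC=8 exec 'ADD B, 5'. After: A=0 B=8 C=0 D=10 ZF=0 PC=9
Step 10: PC=9 exec 'MOV B, 4'. After: A=0 B=4 C=0 D=10 ZF=0 PC=10
Step 11: PC=10 exec 'MOV C, -5'. After: A=0 B=4 C=-5 D=10 ZF=0 PC=11
Step 12: PC=11 exec 'SUB C, 4'. After: A=0 B=4 C=-9 D=10 ZF=0 PC=12
Step 13: PC=12 exec 'ADD D, C'. After: A=0 B=4 C=-9 D=1 ZF=0 PC=13
Step 14: PC=13 exec 'MUL C, 8'. After: A=0 B=4 C=-72 D=1 ZF=0 PC=14
Step 15: PC=14 exec 'HALT'. After: A=0 B=4 C=-72 D=1 ZF=0 PC=14 HALTED

Answer: 0 4 -72 1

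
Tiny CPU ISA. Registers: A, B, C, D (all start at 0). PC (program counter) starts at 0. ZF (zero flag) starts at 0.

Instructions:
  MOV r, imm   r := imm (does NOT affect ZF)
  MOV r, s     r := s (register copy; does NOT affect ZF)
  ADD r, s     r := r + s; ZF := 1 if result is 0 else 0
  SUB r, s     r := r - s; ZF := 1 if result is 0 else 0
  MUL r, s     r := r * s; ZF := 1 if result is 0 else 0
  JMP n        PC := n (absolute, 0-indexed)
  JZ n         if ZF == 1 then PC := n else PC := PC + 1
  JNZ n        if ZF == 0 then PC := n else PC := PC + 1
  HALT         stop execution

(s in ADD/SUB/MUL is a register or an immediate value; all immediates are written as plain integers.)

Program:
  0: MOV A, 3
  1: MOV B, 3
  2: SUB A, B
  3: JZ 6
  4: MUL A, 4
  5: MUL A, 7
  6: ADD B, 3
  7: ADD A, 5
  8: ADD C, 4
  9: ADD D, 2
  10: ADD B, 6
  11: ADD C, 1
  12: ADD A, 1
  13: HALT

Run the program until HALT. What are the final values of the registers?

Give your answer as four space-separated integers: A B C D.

Step 1: PC=0 exec 'MOV A, 3'. After: A=3 B=0 C=0 D=0 ZF=0 PC=1
Step 2: PC=1 exec 'MOV B, 3'. After: A=3 B=3 C=0 D=0 ZF=0 PC=2
Step 3: PC=2 exec 'SUB A, B'. After: A=0 B=3 C=0 D=0 ZF=1 PC=3
Step 4: PC=3 exec 'JZ 6'. After: A=0 B=3 C=0 D=0 ZF=1 PC=6
Step 5: PC=6 exec 'ADD B, 3'. After: A=0 B=6 C=0 D=0 ZF=0 PC=7
Step 6: PC=7 exec 'ADD A, 5'. After: A=5 B=6 C=0 D=0 ZF=0 PC=8
Step 7: PC=8 exec 'ADD C, 4'. After: A=5 B=6 C=4 D=0 ZF=0 PC=9
Step 8: PC=9 exec 'ADD D, 2'. After: A=5 B=6 C=4 D=2 ZF=0 PC=10
Step 9: PC=10 exec 'ADD B, 6'. After: A=5 B=12 C=4 D=2 ZF=0 PC=11
Step 10: PC=11 exec 'ADD C, 1'. After: A=5 B=12 C=5 D=2 ZF=0 PC=12
Step 11: PC=12 exec 'ADD A, 1'. After: A=6 B=12 C=5 D=2 ZF=0 PC=13
Step 12: PC=13 exec 'HALT'. After: A=6 B=12 C=5 D=2 ZF=0 PC=13 HALTED

Answer: 6 12 5 2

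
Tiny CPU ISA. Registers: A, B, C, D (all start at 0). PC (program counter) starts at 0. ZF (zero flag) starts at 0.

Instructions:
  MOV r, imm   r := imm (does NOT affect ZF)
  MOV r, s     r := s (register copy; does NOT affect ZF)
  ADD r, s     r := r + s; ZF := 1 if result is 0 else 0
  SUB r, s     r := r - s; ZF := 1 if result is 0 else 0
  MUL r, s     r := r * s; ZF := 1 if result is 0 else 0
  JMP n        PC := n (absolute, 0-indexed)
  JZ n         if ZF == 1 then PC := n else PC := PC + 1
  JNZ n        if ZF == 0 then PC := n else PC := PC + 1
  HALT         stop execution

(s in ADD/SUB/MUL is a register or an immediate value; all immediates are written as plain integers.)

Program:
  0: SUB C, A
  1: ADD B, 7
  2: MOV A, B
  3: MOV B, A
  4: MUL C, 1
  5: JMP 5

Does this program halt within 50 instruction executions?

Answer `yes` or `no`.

Step 1: PC=0 exec 'SUB C, A'. After: A=0 B=0 C=0 D=0 ZF=1 PC=1
Step 2: PC=1 exec 'ADD B, 7'. After: A=0 B=7 C=0 D=0 ZF=0 PC=2
Step 3: PC=2 exec 'MOV A, B'. After: A=7 B=7 C=0 D=0 ZF=0 PC=3
Step 4: PC=3 exec 'MOV B, A'. After: A=7 B=7 C=0 D=0 ZF=0 PC=4
Step 5: PC=4 exec 'MUL C, 1'. After: A=7 B=7 C=0 D=0 ZF=1 PC=5
Step 6: PC=5 exec 'JMP 5'. After: A=7 B=7 C=0 D=0 ZF=1 PC=5
State after step 6 equals state after step 5: the program is in a cycle of length 1 and will never halt.

Answer: no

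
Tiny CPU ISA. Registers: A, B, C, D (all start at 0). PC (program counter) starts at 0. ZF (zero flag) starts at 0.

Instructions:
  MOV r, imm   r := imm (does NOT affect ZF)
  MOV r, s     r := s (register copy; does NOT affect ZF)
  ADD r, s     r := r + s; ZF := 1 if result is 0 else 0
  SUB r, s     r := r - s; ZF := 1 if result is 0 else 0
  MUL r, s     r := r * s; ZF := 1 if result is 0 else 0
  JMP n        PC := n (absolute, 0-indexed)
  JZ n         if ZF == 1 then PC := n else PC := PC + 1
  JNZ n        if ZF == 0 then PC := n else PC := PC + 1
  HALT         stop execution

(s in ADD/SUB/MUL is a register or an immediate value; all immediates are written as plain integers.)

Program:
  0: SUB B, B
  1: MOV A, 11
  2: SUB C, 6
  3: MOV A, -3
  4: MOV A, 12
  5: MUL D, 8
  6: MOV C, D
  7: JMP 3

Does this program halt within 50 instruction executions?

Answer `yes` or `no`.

Answer: no

Derivation:
Step 1: PC=0 exec 'SUB B, B'. After: A=0 B=0 C=0 D=0 ZF=1 PC=1
Step 2: PC=1 exec 'MOV A, 11'. After: A=11 B=0 C=0 D=0 ZF=1 PC=2
Step 3: PC=2 exec 'SUB C, 6'. After: A=11 B=0 C=-6 D=0 ZF=0 PC=3
Step 4: PC=3 exec 'MOV A, -3'. After: A=-3 B=0 C=-6 D=0 ZF=0 PC=4
Step 5: PC=4 exec 'MOV A, 12'. After: A=12 B=0 C=-6 D=0 ZF=0 PC=5
Step 6: PC=5 exec 'MUL D, 8'. After: A=12 B=0 C=-6 D=0 ZF=1 PC=6
Step 7: PC=6 exec 'MOV C, D'. After: A=12 B=0 C=0 D=0 ZF=1 PC=7
Step 8: PC=7 exec 'JMP 3'. After: A=12 B=0 C=0 D=0 ZF=1 PC=3
Step 9: PC=3 exec 'MOV A, -3'. After: A=-3 B=0 C=0 D=0 ZF=1 PC=4
Step 10: PC=4 exec 'MOV A, 12'. After: A=12 B=0 C=0 D=0 ZF=1 PC=5
Step 11: PC=5 exec 'MUL D, 8'. After: A=12 B=0 C=0 D=0 ZF=1 PC=6
Step 12: PC=6 exec 'MOV C, D'. After: A=12 B=0 C=0 D=0 ZF=1 PC=7
State after step 12 equals state after step 7: the program is in a cycle of length 5 and will never halt.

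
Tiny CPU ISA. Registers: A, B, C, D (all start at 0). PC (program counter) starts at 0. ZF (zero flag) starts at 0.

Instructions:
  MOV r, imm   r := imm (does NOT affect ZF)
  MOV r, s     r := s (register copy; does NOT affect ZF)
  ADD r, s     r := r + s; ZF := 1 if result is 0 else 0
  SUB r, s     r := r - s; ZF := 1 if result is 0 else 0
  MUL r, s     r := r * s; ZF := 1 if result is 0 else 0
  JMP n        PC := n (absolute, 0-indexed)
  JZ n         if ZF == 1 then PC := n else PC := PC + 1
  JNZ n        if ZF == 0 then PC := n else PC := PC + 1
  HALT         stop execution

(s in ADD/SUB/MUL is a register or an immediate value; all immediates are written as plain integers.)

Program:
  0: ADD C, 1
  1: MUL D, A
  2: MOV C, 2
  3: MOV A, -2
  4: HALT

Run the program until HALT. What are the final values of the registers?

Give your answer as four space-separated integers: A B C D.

Step 1: PC=0 exec 'ADD C, 1'. After: A=0 B=0 C=1 D=0 ZF=0 PC=1
Step 2: PC=1 exec 'MUL D, A'. After: A=0 B=0 C=1 D=0 ZF=1 PC=2
Step 3: PC=2 exec 'MOV C, 2'. After: A=0 B=0 C=2 D=0 ZF=1 PC=3
Step 4: PC=3 exec 'MOV A, -2'. After: A=-2 B=0 C=2 D=0 ZF=1 PC=4
Step 5: PC=4 exec 'HALT'. After: A=-2 B=0 C=2 D=0 ZF=1 PC=4 HALTED

Answer: -2 0 2 0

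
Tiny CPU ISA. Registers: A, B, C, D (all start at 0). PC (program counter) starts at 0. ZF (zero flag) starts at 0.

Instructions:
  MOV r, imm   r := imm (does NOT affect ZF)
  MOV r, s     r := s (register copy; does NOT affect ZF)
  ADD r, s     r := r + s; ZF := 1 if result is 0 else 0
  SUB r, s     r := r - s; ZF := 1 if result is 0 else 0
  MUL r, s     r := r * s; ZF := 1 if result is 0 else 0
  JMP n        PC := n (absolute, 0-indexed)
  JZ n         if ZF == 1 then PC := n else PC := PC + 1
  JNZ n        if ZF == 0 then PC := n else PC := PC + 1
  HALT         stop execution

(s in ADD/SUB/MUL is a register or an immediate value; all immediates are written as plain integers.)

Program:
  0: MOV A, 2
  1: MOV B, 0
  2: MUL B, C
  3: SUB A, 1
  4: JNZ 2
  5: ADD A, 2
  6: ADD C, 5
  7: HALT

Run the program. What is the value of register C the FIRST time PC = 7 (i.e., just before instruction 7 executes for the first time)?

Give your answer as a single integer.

Step 1: PC=0 exec 'MOV A, 2'. After: A=2 B=0 C=0 D=0 ZF=0 PC=1
Step 2: PC=1 exec 'MOV B, 0'. After: A=2 B=0 C=0 D=0 ZF=0 PC=2
Step 3: PC=2 exec 'MUL B, C'. After: A=2 B=0 C=0 D=0 ZF=1 PC=3
Step 4: PC=3 exec 'SUB A, 1'. After: A=1 B=0 C=0 D=0 ZF=0 PC=4
Step 5: PC=4 exec 'JNZ 2'. After: A=1 B=0 C=0 D=0 ZF=0 PC=2
Step 6: PC=2 exec 'MUL B, C'. After: A=1 B=0 C=0 D=0 ZF=1 PC=3
Step 7: PC=3 exec 'SUB A, 1'. After: A=0 B=0 C=0 D=0 ZF=1 PC=4
Step 8: PC=4 exec 'JNZ 2'. After: A=0 B=0 C=0 D=0 ZF=1 PC=5
Step 9: PC=5 exec 'ADD A, 2'. After: A=2 B=0 C=0 D=0 ZF=0 PC=6
Step 10: PC=6 exec 'ADD C, 5'. After: A=2 B=0 C=5 D=0 ZF=0 PC=7
First time PC=7: C=5

5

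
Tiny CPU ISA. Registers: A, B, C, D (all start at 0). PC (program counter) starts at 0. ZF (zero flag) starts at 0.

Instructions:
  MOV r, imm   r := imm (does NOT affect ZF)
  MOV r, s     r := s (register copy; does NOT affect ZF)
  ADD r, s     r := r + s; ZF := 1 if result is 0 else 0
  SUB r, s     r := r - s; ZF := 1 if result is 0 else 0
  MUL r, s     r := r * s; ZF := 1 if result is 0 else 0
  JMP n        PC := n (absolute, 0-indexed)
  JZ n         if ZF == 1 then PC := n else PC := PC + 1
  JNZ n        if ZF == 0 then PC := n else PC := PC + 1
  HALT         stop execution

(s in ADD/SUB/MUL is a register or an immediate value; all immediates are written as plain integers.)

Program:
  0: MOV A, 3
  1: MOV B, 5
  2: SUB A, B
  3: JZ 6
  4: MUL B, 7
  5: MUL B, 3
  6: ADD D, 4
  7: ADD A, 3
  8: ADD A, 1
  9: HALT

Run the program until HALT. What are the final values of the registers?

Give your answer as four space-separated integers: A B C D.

Answer: 2 105 0 4

Derivation:
Step 1: PC=0 exec 'MOV A, 3'. After: A=3 B=0 C=0 D=0 ZF=0 PC=1
Step 2: PC=1 exec 'MOV B, 5'. After: A=3 B=5 C=0 D=0 ZF=0 PC=2
Step 3: PC=2 exec 'SUB A, B'. After: A=-2 B=5 C=0 D=0 ZF=0 PC=3
Step 4: PC=3 exec 'JZ 6'. After: A=-2 B=5 C=0 D=0 ZF=0 PC=4
Step 5: PC=4 exec 'MUL B, 7'. After: A=-2 B=35 C=0 D=0 ZF=0 PC=5
Step 6: PC=5 exec 'MUL B, 3'. After: A=-2 B=105 C=0 D=0 ZF=0 PC=6
Step 7: PC=6 exec 'ADD D, 4'. After: A=-2 B=105 C=0 D=4 ZF=0 PC=7
Step 8: PC=7 exec 'ADD A, 3'. After: A=1 B=105 C=0 D=4 ZF=0 PC=8
Step 9: PC=8 exec 'ADD A, 1'. After: A=2 B=105 C=0 D=4 ZF=0 PC=9
Step 10: PC=9 exec 'HALT'. After: A=2 B=105 C=0 D=4 ZF=0 PC=9 HALTED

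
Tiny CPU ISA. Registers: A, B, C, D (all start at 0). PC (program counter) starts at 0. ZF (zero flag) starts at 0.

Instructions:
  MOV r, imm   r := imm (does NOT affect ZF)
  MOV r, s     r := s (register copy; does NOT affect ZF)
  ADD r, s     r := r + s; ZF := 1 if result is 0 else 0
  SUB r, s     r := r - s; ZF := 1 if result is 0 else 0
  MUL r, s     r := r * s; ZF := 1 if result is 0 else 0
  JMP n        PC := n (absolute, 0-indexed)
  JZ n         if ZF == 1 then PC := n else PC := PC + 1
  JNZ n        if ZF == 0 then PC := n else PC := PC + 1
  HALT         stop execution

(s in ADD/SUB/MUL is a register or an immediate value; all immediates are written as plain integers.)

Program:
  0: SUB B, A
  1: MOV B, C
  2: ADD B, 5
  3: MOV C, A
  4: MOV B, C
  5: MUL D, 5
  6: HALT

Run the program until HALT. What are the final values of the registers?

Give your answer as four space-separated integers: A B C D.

Answer: 0 0 0 0

Derivation:
Step 1: PC=0 exec 'SUB B, A'. After: A=0 B=0 C=0 D=0 ZF=1 PC=1
Step 2: PC=1 exec 'MOV B, C'. After: A=0 B=0 C=0 D=0 ZF=1 PC=2
Step 3: PC=2 exec 'ADD B, 5'. After: A=0 B=5 C=0 D=0 ZF=0 PC=3
Step 4: PC=3 exec 'MOV C, A'. After: A=0 B=5 C=0 D=0 ZF=0 PC=4
Step 5: PC=4 exec 'MOV B, C'. After: A=0 B=0 C=0 D=0 ZF=0 PC=5
Step 6: PC=5 exec 'MUL D, 5'. After: A=0 B=0 C=0 D=0 ZF=1 PC=6
Step 7: PC=6 exec 'HALT'. After: A=0 B=0 C=0 D=0 ZF=1 PC=6 HALTED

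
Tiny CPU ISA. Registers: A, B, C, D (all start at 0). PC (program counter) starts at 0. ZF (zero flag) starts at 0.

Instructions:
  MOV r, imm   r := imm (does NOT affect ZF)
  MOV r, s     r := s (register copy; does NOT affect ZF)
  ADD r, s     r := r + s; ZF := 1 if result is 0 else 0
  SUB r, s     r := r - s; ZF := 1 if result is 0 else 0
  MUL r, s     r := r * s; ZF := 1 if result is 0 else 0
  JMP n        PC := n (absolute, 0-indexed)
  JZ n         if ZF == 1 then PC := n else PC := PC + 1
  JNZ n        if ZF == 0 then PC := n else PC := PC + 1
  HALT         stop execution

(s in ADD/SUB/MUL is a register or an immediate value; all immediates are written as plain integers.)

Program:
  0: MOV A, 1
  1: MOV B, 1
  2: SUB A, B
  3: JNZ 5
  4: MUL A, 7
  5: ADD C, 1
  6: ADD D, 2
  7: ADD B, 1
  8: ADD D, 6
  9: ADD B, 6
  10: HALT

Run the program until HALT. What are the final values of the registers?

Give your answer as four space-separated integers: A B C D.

Step 1: PC=0 exec 'MOV A, 1'. After: A=1 B=0 C=0 D=0 ZF=0 PC=1
Step 2: PC=1 exec 'MOV B, 1'. After: A=1 B=1 C=0 D=0 ZF=0 PC=2
Step 3: PC=2 exec 'SUB A, B'. After: A=0 B=1 C=0 D=0 ZF=1 PC=3
Step 4: PC=3 exec 'JNZ 5'. After: A=0 B=1 C=0 D=0 ZF=1 PC=4
Step 5: PC=4 exec 'MUL A, 7'. After: A=0 B=1 C=0 D=0 ZF=1 PC=5
Step 6: PC=5 exec 'ADD C, 1'. After: A=0 B=1 C=1 D=0 ZF=0 PC=6
Step 7: PC=6 exec 'ADD D, 2'. After: A=0 B=1 C=1 D=2 ZF=0 PC=7
Step 8: PC=7 exec 'ADD B, 1'. After: A=0 B=2 C=1 D=2 ZF=0 PC=8
Step 9: PC=8 exec 'ADD D, 6'. After: A=0 B=2 C=1 D=8 ZF=0 PC=9
Step 10: PC=9 exec 'ADD B, 6'. After: A=0 B=8 C=1 D=8 ZF=0 PC=10
Step 11: PC=10 exec 'HALT'. After: A=0 B=8 C=1 D=8 ZF=0 PC=10 HALTED

Answer: 0 8 1 8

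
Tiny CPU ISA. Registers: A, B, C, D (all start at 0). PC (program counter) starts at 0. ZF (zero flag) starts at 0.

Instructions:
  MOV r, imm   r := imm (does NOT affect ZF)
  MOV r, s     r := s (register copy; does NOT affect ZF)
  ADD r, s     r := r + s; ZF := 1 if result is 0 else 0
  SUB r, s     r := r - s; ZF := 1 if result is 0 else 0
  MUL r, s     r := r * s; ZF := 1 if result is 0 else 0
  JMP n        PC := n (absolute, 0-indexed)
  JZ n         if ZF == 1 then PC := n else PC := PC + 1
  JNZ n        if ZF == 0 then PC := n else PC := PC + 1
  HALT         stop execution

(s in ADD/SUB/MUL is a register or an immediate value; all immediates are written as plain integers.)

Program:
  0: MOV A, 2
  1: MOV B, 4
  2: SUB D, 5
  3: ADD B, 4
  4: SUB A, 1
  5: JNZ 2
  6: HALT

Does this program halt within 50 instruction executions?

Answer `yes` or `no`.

Answer: yes

Derivation:
Step 1: PC=0 exec 'MOV A, 2'. After: A=2 B=0 C=0 D=0 ZF=0 PC=1
Step 2: PC=1 exec 'MOV B, 4'. After: A=2 B=4 C=0 D=0 ZF=0 PC=2
Step 3: PC=2 exec 'SUB D, 5'. After: A=2 B=4 C=0 D=-5 ZF=0 PC=3
Step 4: PC=3 exec 'ADD B, 4'. After: A=2 B=8 C=0 D=-5 ZF=0 PC=4
Step 5: PC=4 exec 'SUB A, 1'. After: A=1 B=8 C=0 D=-5 ZF=0 PC=5
Step 6: PC=5 exec 'JNZ 2'. After: A=1 B=8 C=0 D=-5 ZF=0 PC=2
Step 7: PC=2 exec 'SUB D, 5'. After: A=1 B=8 C=0 D=-10 ZF=0 PC=3
Step 8: PC=3 exec 'ADD B, 4'. After: A=1 B=12 C=0 D=-10 ZF=0 PC=4
Step 9: PC=4 exec 'SUB A, 1'. After: A=0 B=12 C=0 D=-10 ZF=1 PC=5
Step 10: PC=5 exec 'JNZ 2'. After: A=0 B=12 C=0 D=-10 ZF=1 PC=6
Step 11: PC=6 exec 'HALT'. After: A=0 B=12 C=0 D=-10 ZF=1 PC=6 HALTED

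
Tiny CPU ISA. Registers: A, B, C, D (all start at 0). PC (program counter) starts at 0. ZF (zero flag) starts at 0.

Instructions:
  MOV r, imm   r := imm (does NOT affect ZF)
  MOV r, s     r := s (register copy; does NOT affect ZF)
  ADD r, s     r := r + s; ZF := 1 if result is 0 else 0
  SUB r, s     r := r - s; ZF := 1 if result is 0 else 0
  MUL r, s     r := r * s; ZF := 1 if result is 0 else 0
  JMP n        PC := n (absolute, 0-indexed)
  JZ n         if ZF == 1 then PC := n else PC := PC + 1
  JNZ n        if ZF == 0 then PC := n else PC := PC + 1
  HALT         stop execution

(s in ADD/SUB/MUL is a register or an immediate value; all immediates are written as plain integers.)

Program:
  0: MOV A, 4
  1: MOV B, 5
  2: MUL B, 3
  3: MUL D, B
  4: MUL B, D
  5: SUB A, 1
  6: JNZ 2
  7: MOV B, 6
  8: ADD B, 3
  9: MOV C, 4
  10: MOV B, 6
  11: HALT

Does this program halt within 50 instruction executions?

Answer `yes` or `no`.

Step 1: PC=0 exec 'MOV A, 4'. After: A=4 B=0 C=0 D=0 ZF=0 PC=1
Step 2: PC=1 exec 'MOV B, 5'. After: A=4 B=5 C=0 D=0 ZF=0 PC=2
Step 3: PC=2 exec 'MUL B, 3'. After: A=4 B=15 C=0 D=0 ZF=0 PC=3
Step 4: PC=3 exec 'MUL D, B'. After: A=4 B=15 C=0 D=0 ZF=1 PC=4
Step 5: PC=4 exec 'MUL B, D'. After: A=4 B=0 C=0 D=0 ZF=1 PC=5
Step 6: PC=5 exec 'SUB A, 1'. After: A=3 B=0 C=0 D=0 ZF=0 PC=6
Step 7: PC=6 exec 'JNZ 2'. After: A=3 B=0 C=0 D=0 ZF=0 PC=2
Step 8: PC=2 exec 'MUL B, 3'. After: A=3 B=0 C=0 D=0 ZF=1 PC=3
Step 9: PC=3 exec 'MUL D, B'. After: A=3 B=0 C=0 D=0 ZF=1 PC=4
Step 10: PC=4 exec 'MUL B, D'. After: A=3 B=0 C=0 D=0 ZF=1 PC=5
Step 11: PC=5 exec 'SUB A, 1'. After: A=2 B=0 C=0 D=0 ZF=0 PC=6
Step 12: PC=6 exec 'JNZ 2'. After: A=2 B=0 C=0 D=0 ZF=0 PC=2
Step 13: PC=2 exec 'MUL B, 3'. After: A=2 B=0 C=0 D=0 ZF=1 PC=3
Step 14: PC=3 exec 'MUL D, B'. After: A=2 B=0 C=0 D=0 ZF=1 PC=4
Step 15: PC=4 exec 'MUL B, D'. After: A=2 B=0 C=0 D=0 ZF=1 PC=5
Step 16: PC=5 exec 'SUB A, 1'. After: A=1 B=0 C=0 D=0 ZF=0 PC=6
Step 17: PC=6 exec 'JNZ 2'. After: A=1 B=0 C=0 D=0 ZF=0 PC=2
Step 18: PC=2 exec 'MUL B, 3'. After: A=1 B=0 C=0 D=0 ZF=1 PC=3
Step 19: PC=3 exec 'MUL D, B'. After: A=1 B=0 C=0 D=0 ZF=1 PC=4
Step 20: PC=4 exec 'MUL B, D'. After: A=1 B=0 C=0 D=0 ZF=1 PC=5
Step 21: PC=5 exec 'SUB A, 1'. After: A=0 B=0 C=0 D=0 ZF=1 PC=6
Step 22: PC=6 exec 'JNZ 2'. After: A=0 B=0 C=0 D=0 ZF=1 PC=7
Step 23: PC=7 exec 'MOV B, 6'. After: A=0 B=6 C=0 D=0 ZF=1 PC=8
Step 24: PC=8 exec 'ADD B, 3'. After: A=0 B=9 C=0 D=0 ZF=0 PC=9
Step 25: PC=9 exec 'MOV C, 4'. After: A=0 B=9 C=4 D=0 ZF=0 PC=10
Step 26: PC=10 exec 'MOV B, 6'. After: A=0 B=6 C=4 D=0 ZF=0 PC=11
Step 27: PC=11 exec 'HALT'. After: A=0 B=6 C=4 D=0 ZF=0 PC=11 HALTED

Answer: yes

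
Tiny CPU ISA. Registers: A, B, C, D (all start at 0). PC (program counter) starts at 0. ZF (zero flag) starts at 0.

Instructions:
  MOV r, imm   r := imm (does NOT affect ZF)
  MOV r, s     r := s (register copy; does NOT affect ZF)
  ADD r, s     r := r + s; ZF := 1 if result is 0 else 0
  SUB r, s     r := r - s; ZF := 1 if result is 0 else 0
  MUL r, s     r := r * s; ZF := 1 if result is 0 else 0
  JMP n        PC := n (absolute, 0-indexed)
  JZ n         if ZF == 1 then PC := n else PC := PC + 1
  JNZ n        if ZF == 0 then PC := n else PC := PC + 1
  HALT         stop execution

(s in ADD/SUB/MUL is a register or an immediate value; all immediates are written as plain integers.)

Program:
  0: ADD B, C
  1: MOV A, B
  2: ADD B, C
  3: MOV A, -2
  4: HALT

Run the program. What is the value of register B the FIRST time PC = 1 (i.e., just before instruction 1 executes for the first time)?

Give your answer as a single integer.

Step 1: PC=0 exec 'ADD B, C'. After: A=0 B=0 C=0 D=0 ZF=1 PC=1
First time PC=1: B=0

0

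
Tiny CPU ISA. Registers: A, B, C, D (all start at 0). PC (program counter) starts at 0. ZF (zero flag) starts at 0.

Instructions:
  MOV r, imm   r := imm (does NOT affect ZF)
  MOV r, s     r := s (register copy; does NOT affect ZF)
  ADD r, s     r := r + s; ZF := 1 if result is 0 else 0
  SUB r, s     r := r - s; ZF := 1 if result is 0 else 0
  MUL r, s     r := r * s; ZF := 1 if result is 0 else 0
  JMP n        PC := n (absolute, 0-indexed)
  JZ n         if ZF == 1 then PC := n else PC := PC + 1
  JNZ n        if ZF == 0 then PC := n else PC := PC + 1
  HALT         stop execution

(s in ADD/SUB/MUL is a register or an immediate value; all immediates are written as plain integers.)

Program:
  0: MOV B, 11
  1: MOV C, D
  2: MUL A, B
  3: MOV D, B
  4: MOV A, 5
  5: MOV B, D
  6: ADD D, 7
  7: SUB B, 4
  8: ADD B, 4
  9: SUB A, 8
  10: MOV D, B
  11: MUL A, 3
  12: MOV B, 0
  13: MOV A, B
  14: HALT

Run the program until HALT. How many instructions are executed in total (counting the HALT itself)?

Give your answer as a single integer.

Step 1: PC=0 exec 'MOV B, 11'. After: A=0 B=11 C=0 D=0 ZF=0 PC=1
Step 2: PC=1 exec 'MOV C, D'. After: A=0 B=11 C=0 D=0 ZF=0 PC=2
Step 3: PC=2 exec 'MUL A, B'. After: A=0 B=11 C=0 D=0 ZF=1 PC=3
Step 4: PC=3 exec 'MOV D, B'. After: A=0 B=11 C=0 D=11 ZF=1 PC=4
Step 5: PC=4 exec 'MOV A, 5'. After: A=5 B=11 C=0 D=11 ZF=1 PC=5
Step 6: PC=5 exec 'MOV B, D'. After: A=5 B=11 C=0 D=11 ZF=1 PC=6
Step 7: PC=6 exec 'ADD D, 7'. After: A=5 B=11 C=0 D=18 ZF=0 PC=7
Step 8: PC=7 exec 'SUB B, 4'. After: A=5 B=7 C=0 D=18 ZF=0 PC=8
Step 9: PC=8 exec 'ADD B, 4'. After: A=5 B=11 C=0 D=18 ZF=0 PC=9
Step 10: PC=9 exec 'SUB A, 8'. After: A=-3 B=11 C=0 D=18 ZF=0 PC=10
Step 11: PC=10 exec 'MOV D, B'. After: A=-3 B=11 C=0 D=11 ZF=0 PC=11
Step 12: PC=11 exec 'MUL A, 3'. After: A=-9 B=11 C=0 D=11 ZF=0 PC=12
Step 13: PC=12 exec 'MOV B, 0'. After: A=-9 B=0 C=0 D=11 ZF=0 PC=13
Step 14: PC=13 exec 'MOV A, B'. After: A=0 B=0 C=0 D=11 ZF=0 PC=14
Step 15: PC=14 exec 'HALT'. After: A=0 B=0 C=0 D=11 ZF=0 PC=14 HALTED
Total instructions executed: 15

Answer: 15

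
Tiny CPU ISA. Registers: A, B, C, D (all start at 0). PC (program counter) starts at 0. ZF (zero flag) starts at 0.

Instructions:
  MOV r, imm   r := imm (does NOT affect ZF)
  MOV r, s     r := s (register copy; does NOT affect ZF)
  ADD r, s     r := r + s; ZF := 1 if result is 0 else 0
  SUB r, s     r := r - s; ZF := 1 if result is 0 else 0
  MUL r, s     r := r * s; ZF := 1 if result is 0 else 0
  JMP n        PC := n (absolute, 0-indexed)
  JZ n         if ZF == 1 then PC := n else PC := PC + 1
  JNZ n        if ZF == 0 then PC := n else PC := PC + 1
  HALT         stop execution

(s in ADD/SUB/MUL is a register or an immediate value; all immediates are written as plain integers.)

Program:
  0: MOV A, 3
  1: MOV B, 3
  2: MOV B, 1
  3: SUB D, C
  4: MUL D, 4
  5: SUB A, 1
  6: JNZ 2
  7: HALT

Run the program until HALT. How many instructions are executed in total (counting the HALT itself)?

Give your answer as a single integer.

Answer: 18

Derivation:
Step 1: PC=0 exec 'MOV A, 3'. After: A=3 B=0 C=0 D=0 ZF=0 PC=1
Step 2: PC=1 exec 'MOV B, 3'. After: A=3 B=3 C=0 D=0 ZF=0 PC=2
Step 3: PC=2 exec 'MOV B, 1'. After: A=3 B=1 C=0 D=0 ZF=0 PC=3
Step 4: PC=3 exec 'SUB D, C'. After: A=3 B=1 C=0 D=0 ZF=1 PC=4
Step 5: PC=4 exec 'MUL D, 4'. After: A=3 B=1 C=0 D=0 ZF=1 PC=5
Step 6: PC=5 exec 'SUB A, 1'. After: A=2 B=1 C=0 D=0 ZF=0 PC=6
Step 7: PC=6 exec 'JNZ 2'. After: A=2 B=1 C=0 D=0 ZF=0 PC=2
Step 8: PC=2 exec 'MOV B, 1'. After: A=2 B=1 C=0 D=0 ZF=0 PC=3
Step 9: PC=3 exec 'SUB D, C'. After: A=2 B=1 C=0 D=0 ZF=1 PC=4
Step 10: PC=4 exec 'MUL D, 4'. After: A=2 B=1 C=0 D=0 ZF=1 PC=5
Step 11: PC=5 exec 'SUB A, 1'. After: A=1 B=1 C=0 D=0 ZF=0 PC=6
Step 12: PC=6 exec 'JNZ 2'. After: A=1 B=1 C=0 D=0 ZF=0 PC=2
Step 13: PC=2 exec 'MOV B, 1'. After: A=1 B=1 C=0 D=0 ZF=0 PC=3
Step 14: PC=3 exec 'SUB D, C'. After: A=1 B=1 C=0 D=0 ZF=1 PC=4
Step 15: PC=4 exec 'MUL D, 4'. After: A=1 B=1 C=0 D=0 ZF=1 PC=5
Step 16: PC=5 exec 'SUB A, 1'. After: A=0 B=1 C=0 D=0 ZF=1 PC=6
Step 17: PC=6 exec 'JNZ 2'. After: A=0 B=1 C=0 D=0 ZF=1 PC=7
Step 18: PC=7 exec 'HALT'. After: A=0 B=1 C=0 D=0 ZF=1 PC=7 HALTED
Total instructions executed: 18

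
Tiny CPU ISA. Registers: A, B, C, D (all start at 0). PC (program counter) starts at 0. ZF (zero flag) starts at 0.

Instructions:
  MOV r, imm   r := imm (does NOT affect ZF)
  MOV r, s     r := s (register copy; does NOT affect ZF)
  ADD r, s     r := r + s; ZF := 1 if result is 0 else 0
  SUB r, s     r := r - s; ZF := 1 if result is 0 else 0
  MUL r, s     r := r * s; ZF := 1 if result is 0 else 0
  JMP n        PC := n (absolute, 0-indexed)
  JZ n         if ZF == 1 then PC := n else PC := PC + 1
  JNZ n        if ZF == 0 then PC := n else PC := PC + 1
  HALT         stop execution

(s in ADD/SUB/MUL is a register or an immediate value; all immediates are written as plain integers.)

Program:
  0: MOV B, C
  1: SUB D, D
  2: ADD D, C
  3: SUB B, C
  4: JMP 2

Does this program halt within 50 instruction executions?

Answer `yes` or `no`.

Step 1: PC=0 exec 'MOV B, C'. After: A=0 B=0 C=0 D=0 ZF=0 PC=1
Step 2: PC=1 exec 'SUB D, D'. After: A=0 B=0 C=0 D=0 ZF=1 PC=2
Step 3: PC=2 exec 'ADD D, C'. After: A=0 B=0 C=0 D=0 ZF=1 PC=3
Step 4: PC=3 exec 'SUB B, C'. After: A=0 B=0 C=0 D=0 ZF=1 PC=4
Step 5: PC=4 exec 'JMP 2'. After: A=0 B=0 C=0 D=0 ZF=1 PC=2
State after step 5 equals state after step 2: the program is in a cycle of length 3 and will never halt.

Answer: no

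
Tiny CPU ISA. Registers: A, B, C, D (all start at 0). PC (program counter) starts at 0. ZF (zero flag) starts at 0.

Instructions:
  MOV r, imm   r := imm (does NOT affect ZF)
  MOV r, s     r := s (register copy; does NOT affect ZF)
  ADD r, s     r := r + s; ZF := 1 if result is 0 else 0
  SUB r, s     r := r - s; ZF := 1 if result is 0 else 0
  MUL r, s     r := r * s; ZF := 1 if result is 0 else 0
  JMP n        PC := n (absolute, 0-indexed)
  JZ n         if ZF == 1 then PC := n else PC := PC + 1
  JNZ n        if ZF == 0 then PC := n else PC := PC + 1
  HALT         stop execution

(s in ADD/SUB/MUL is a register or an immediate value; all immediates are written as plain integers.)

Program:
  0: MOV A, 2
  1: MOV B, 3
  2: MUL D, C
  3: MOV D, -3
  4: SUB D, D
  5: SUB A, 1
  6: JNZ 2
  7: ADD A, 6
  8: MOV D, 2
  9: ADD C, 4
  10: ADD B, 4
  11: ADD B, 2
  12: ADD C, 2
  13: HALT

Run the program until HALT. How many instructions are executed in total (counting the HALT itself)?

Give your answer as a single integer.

Step 1: PC=0 exec 'MOV A, 2'. After: A=2 B=0 C=0 D=0 ZF=0 PC=1
Step 2: PC=1 exec 'MOV B, 3'. After: A=2 B=3 C=0 D=0 ZF=0 PC=2
Step 3: PC=2 exec 'MUL D, C'. After: A=2 B=3 C=0 D=0 ZF=1 PC=3
Step 4: PC=3 exec 'MOV D, -3'. After: A=2 B=3 C=0 D=-3 ZF=1 PC=4
Step 5: PC=4 exec 'SUB D, D'. After: A=2 B=3 C=0 D=0 ZF=1 PC=5
Step 6: PC=5 exec 'SUB A, 1'. After: A=1 B=3 C=0 D=0 ZF=0 PC=6
Step 7: PC=6 exec 'JNZ 2'. After: A=1 B=3 C=0 D=0 ZF=0 PC=2
Step 8: PC=2 exec 'MUL D, C'. After: A=1 B=3 C=0 D=0 ZF=1 PC=3
Step 9: PC=3 exec 'MOV D, -3'. After: A=1 B=3 C=0 D=-3 ZF=1 PC=4
Step 10: PC=4 exec 'SUB D, D'. After: A=1 B=3 C=0 D=0 ZF=1 PC=5
Step 11: PC=5 exec 'SUB A, 1'. After: A=0 B=3 C=0 D=0 ZF=1 PC=6
Step 12: PC=6 exec 'JNZ 2'. After: A=0 B=3 C=0 D=0 ZF=1 PC=7
Step 13: PC=7 exec 'ADD A, 6'. After: A=6 B=3 C=0 D=0 ZF=0 PC=8
Step 14: PC=8 exec 'MOV D, 2'. After: A=6 B=3 C=0 D=2 ZF=0 PC=9
Step 15: PC=9 exec 'ADD C, 4'. After: A=6 B=3 C=4 D=2 ZF=0 PC=10
Step 16: PC=10 exec 'ADD B, 4'. After: A=6 B=7 C=4 D=2 ZF=0 PC=11
Step 17: PC=11 exec 'ADD B, 2'. After: A=6 B=9 C=4 D=2 ZF=0 PC=12
Step 18: PC=12 exec 'ADD C, 2'. After: A=6 B=9 C=6 D=2 ZF=0 PC=13
Step 19: PC=13 exec 'HALT'. After: A=6 B=9 C=6 D=2 ZF=0 PC=13 HALTED
Total instructions executed: 19

Answer: 19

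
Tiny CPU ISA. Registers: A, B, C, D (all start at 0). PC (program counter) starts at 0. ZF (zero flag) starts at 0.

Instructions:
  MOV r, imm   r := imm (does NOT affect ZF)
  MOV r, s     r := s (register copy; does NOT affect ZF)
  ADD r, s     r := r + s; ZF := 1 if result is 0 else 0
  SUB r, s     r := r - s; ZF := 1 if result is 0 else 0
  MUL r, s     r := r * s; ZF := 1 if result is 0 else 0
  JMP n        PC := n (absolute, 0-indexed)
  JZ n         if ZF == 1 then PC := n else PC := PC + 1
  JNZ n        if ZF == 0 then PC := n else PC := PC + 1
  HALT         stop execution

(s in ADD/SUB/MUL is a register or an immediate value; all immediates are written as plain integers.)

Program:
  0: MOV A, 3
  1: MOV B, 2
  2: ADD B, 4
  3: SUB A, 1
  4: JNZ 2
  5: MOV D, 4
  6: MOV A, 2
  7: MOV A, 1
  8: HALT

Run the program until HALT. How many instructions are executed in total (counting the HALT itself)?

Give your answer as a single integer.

Answer: 15

Derivation:
Step 1: PC=0 exec 'MOV A, 3'. After: A=3 B=0 C=0 D=0 ZF=0 PC=1
Step 2: PC=1 exec 'MOV B, 2'. After: A=3 B=2 C=0 D=0 ZF=0 PC=2
Step 3: PC=2 exec 'ADD B, 4'. After: A=3 B=6 C=0 D=0 ZF=0 PC=3
Step 4: PC=3 exec 'SUB A, 1'. After: A=2 B=6 C=0 D=0 ZF=0 PC=4
Step 5: PC=4 exec 'JNZ 2'. After: A=2 B=6 C=0 D=0 ZF=0 PC=2
Step 6: PC=2 exec 'ADD B, 4'. After: A=2 B=10 C=0 D=0 ZF=0 PC=3
Step 7: PC=3 exec 'SUB A, 1'. After: A=1 B=10 C=0 D=0 ZF=0 PC=4
Step 8: PC=4 exec 'JNZ 2'. After: A=1 B=10 C=0 D=0 ZF=0 PC=2
Step 9: PC=2 exec 'ADD B, 4'. After: A=1 B=14 C=0 D=0 ZF=0 PC=3
Step 10: PC=3 exec 'SUB A, 1'. After: A=0 B=14 C=0 D=0 ZF=1 PC=4
Step 11: PC=4 exec 'JNZ 2'. After: A=0 B=14 C=0 D=0 ZF=1 PC=5
Step 12: PC=5 exec 'MOV D, 4'. After: A=0 B=14 C=0 D=4 ZF=1 PC=6
Step 13: PC=6 exec 'MOV A, 2'. After: A=2 B=14 C=0 D=4 ZF=1 PC=7
Step 14: PC=7 exec 'MOV A, 1'. After: A=1 B=14 C=0 D=4 ZF=1 PC=8
Step 15: PC=8 exec 'HALT'. After: A=1 B=14 C=0 D=4 ZF=1 PC=8 HALTED
Total instructions executed: 15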